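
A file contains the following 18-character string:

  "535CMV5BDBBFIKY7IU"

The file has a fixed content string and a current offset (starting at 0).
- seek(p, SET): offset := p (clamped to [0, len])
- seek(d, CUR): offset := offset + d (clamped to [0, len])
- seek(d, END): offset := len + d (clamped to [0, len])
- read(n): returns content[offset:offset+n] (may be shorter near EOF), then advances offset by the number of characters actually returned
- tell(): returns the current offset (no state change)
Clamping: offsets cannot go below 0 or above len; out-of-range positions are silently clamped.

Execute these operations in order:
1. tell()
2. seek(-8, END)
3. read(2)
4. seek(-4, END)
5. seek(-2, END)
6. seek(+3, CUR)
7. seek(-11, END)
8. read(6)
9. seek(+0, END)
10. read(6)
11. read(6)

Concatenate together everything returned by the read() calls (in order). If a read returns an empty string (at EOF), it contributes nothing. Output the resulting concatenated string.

After 1 (tell()): offset=0
After 2 (seek(-8, END)): offset=10
After 3 (read(2)): returned 'BF', offset=12
After 4 (seek(-4, END)): offset=14
After 5 (seek(-2, END)): offset=16
After 6 (seek(+3, CUR)): offset=18
After 7 (seek(-11, END)): offset=7
After 8 (read(6)): returned 'BDBBFI', offset=13
After 9 (seek(+0, END)): offset=18
After 10 (read(6)): returned '', offset=18
After 11 (read(6)): returned '', offset=18

Answer: BFBDBBFI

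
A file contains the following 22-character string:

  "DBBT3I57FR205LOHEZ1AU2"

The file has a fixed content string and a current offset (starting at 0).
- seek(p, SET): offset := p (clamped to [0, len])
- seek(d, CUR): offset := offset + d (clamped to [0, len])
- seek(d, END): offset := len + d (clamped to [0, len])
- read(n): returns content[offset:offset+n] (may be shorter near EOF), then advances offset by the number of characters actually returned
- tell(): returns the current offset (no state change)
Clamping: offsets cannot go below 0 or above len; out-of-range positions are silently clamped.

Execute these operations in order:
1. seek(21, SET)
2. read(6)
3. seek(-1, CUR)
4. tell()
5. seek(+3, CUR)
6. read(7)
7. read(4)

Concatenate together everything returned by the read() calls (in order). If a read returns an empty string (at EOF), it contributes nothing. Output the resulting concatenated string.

After 1 (seek(21, SET)): offset=21
After 2 (read(6)): returned '2', offset=22
After 3 (seek(-1, CUR)): offset=21
After 4 (tell()): offset=21
After 5 (seek(+3, CUR)): offset=22
After 6 (read(7)): returned '', offset=22
After 7 (read(4)): returned '', offset=22

Answer: 2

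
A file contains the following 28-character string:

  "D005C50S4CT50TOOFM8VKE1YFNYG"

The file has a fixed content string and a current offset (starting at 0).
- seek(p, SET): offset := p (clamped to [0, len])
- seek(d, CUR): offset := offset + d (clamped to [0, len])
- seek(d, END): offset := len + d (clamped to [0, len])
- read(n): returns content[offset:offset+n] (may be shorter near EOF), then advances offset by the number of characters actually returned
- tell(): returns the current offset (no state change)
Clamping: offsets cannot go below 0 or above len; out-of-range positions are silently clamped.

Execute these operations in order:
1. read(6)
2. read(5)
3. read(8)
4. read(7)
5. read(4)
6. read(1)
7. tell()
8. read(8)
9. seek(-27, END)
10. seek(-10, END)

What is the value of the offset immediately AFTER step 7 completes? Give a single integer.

After 1 (read(6)): returned 'D005C5', offset=6
After 2 (read(5)): returned '0S4CT', offset=11
After 3 (read(8)): returned '50TOOFM8', offset=19
After 4 (read(7)): returned 'VKE1YFN', offset=26
After 5 (read(4)): returned 'YG', offset=28
After 6 (read(1)): returned '', offset=28
After 7 (tell()): offset=28

Answer: 28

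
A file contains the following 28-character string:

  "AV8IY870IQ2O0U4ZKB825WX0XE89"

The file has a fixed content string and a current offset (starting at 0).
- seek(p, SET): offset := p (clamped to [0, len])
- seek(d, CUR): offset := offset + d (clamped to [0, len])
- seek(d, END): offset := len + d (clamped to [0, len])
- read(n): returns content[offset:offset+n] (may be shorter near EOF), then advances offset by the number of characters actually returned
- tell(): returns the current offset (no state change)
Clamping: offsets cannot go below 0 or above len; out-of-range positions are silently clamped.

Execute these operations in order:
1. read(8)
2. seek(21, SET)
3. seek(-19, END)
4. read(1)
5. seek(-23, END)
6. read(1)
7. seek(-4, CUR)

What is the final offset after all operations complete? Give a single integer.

After 1 (read(8)): returned 'AV8IY870', offset=8
After 2 (seek(21, SET)): offset=21
After 3 (seek(-19, END)): offset=9
After 4 (read(1)): returned 'Q', offset=10
After 5 (seek(-23, END)): offset=5
After 6 (read(1)): returned '8', offset=6
After 7 (seek(-4, CUR)): offset=2

Answer: 2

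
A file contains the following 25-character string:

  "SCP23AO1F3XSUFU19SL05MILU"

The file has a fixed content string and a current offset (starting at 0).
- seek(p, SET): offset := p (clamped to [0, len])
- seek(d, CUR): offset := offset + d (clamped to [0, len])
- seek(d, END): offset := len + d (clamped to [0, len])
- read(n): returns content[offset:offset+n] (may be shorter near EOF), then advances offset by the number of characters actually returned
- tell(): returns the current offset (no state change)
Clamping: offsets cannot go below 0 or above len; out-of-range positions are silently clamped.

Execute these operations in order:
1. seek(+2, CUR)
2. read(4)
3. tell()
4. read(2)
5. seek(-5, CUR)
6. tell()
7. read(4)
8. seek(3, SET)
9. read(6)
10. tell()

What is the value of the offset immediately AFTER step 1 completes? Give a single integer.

After 1 (seek(+2, CUR)): offset=2

Answer: 2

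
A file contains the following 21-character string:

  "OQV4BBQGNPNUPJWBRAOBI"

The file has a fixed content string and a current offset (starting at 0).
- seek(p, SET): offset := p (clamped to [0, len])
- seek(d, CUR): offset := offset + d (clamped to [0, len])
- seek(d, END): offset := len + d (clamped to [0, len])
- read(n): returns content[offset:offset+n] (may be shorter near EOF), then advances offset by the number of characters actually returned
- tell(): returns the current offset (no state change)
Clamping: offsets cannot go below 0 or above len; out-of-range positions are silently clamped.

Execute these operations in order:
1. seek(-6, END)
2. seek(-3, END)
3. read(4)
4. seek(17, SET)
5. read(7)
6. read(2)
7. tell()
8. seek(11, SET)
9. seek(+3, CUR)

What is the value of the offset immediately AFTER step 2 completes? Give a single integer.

After 1 (seek(-6, END)): offset=15
After 2 (seek(-3, END)): offset=18

Answer: 18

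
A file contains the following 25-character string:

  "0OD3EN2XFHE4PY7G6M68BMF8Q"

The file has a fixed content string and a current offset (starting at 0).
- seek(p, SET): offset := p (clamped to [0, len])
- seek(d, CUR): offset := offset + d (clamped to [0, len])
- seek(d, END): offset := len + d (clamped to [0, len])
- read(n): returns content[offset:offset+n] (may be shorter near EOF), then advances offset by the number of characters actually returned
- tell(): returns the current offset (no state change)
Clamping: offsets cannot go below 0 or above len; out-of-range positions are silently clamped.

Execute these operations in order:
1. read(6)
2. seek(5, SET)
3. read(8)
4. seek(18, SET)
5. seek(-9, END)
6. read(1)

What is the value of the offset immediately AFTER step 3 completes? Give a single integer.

Answer: 13

Derivation:
After 1 (read(6)): returned '0OD3EN', offset=6
After 2 (seek(5, SET)): offset=5
After 3 (read(8)): returned 'N2XFHE4P', offset=13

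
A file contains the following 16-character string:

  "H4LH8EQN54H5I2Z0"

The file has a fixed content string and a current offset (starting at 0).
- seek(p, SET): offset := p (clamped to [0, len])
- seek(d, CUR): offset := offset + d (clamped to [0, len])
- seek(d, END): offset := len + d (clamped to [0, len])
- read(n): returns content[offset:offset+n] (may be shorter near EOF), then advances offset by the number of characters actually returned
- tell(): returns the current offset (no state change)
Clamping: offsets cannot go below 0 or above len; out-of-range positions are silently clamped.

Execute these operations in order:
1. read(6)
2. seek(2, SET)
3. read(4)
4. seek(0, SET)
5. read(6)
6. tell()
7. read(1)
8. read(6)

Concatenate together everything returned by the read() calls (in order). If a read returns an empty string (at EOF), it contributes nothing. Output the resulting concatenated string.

Answer: H4LH8ELH8EH4LH8EQN54H5I

Derivation:
After 1 (read(6)): returned 'H4LH8E', offset=6
After 2 (seek(2, SET)): offset=2
After 3 (read(4)): returned 'LH8E', offset=6
After 4 (seek(0, SET)): offset=0
After 5 (read(6)): returned 'H4LH8E', offset=6
After 6 (tell()): offset=6
After 7 (read(1)): returned 'Q', offset=7
After 8 (read(6)): returned 'N54H5I', offset=13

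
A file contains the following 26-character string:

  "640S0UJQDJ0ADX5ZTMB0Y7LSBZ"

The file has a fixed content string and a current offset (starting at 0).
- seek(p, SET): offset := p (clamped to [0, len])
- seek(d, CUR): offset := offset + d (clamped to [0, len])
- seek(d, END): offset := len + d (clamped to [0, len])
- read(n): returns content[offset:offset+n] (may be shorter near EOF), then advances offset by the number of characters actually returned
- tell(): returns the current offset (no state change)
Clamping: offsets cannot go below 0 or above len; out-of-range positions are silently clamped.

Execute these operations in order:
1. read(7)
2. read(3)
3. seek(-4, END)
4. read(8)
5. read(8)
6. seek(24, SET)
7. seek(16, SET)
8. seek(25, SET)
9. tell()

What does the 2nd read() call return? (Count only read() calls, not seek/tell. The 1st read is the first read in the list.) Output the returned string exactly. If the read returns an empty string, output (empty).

Answer: QDJ

Derivation:
After 1 (read(7)): returned '640S0UJ', offset=7
After 2 (read(3)): returned 'QDJ', offset=10
After 3 (seek(-4, END)): offset=22
After 4 (read(8)): returned 'LSBZ', offset=26
After 5 (read(8)): returned '', offset=26
After 6 (seek(24, SET)): offset=24
After 7 (seek(16, SET)): offset=16
After 8 (seek(25, SET)): offset=25
After 9 (tell()): offset=25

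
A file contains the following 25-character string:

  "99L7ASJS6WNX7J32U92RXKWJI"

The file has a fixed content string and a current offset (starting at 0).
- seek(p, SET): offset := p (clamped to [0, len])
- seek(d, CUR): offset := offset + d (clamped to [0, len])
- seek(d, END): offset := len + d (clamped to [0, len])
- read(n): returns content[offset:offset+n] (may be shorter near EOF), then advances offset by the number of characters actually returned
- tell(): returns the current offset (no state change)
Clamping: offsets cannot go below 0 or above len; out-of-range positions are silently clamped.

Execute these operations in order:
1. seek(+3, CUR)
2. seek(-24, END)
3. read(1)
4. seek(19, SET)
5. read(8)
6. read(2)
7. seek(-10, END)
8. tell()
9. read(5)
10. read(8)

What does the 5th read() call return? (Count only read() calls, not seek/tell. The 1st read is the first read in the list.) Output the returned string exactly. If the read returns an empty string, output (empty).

After 1 (seek(+3, CUR)): offset=3
After 2 (seek(-24, END)): offset=1
After 3 (read(1)): returned '9', offset=2
After 4 (seek(19, SET)): offset=19
After 5 (read(8)): returned 'RXKWJI', offset=25
After 6 (read(2)): returned '', offset=25
After 7 (seek(-10, END)): offset=15
After 8 (tell()): offset=15
After 9 (read(5)): returned '2U92R', offset=20
After 10 (read(8)): returned 'XKWJI', offset=25

Answer: XKWJI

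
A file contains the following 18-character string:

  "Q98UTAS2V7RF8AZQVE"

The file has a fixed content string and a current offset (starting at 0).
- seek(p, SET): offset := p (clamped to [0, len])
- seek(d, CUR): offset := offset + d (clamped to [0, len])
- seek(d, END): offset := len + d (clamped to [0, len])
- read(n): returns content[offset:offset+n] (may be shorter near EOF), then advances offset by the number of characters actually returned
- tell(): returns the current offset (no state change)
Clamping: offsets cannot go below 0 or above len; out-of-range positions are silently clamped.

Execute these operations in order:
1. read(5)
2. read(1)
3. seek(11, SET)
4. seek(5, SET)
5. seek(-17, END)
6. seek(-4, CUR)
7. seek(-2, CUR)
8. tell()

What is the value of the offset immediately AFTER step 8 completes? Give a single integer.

After 1 (read(5)): returned 'Q98UT', offset=5
After 2 (read(1)): returned 'A', offset=6
After 3 (seek(11, SET)): offset=11
After 4 (seek(5, SET)): offset=5
After 5 (seek(-17, END)): offset=1
After 6 (seek(-4, CUR)): offset=0
After 7 (seek(-2, CUR)): offset=0
After 8 (tell()): offset=0

Answer: 0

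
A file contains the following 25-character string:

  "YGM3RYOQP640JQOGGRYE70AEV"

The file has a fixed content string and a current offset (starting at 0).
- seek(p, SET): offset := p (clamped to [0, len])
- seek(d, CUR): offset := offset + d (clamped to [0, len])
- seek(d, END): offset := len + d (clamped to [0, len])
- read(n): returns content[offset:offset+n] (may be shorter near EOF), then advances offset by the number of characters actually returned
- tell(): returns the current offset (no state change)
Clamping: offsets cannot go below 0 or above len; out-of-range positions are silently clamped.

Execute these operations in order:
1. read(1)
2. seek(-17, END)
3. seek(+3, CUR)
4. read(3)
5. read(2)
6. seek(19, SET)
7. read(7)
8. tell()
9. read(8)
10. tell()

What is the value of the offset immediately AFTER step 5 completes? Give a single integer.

After 1 (read(1)): returned 'Y', offset=1
After 2 (seek(-17, END)): offset=8
After 3 (seek(+3, CUR)): offset=11
After 4 (read(3)): returned '0JQ', offset=14
After 5 (read(2)): returned 'OG', offset=16

Answer: 16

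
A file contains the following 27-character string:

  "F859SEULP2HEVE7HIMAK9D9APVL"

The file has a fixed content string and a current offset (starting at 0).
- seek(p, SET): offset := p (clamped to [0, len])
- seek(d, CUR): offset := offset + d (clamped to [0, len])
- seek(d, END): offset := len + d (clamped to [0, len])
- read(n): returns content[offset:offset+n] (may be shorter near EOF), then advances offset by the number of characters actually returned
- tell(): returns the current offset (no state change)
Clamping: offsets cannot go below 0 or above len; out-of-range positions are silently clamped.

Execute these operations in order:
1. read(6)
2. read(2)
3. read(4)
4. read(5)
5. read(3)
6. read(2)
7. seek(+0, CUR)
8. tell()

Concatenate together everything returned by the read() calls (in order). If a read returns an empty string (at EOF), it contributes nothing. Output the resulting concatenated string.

After 1 (read(6)): returned 'F859SE', offset=6
After 2 (read(2)): returned 'UL', offset=8
After 3 (read(4)): returned 'P2HE', offset=12
After 4 (read(5)): returned 'VE7HI', offset=17
After 5 (read(3)): returned 'MAK', offset=20
After 6 (read(2)): returned '9D', offset=22
After 7 (seek(+0, CUR)): offset=22
After 8 (tell()): offset=22

Answer: F859SEULP2HEVE7HIMAK9D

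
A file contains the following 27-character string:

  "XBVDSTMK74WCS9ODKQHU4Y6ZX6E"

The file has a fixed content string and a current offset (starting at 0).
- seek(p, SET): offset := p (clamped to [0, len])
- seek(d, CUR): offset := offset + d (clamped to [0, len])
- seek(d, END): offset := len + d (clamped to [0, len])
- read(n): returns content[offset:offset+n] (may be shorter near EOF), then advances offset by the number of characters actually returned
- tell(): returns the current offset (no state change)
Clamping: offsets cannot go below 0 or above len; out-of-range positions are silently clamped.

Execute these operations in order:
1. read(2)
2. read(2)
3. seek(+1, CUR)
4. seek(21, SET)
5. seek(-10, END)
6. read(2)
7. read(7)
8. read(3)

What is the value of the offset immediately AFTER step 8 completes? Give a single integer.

Answer: 27

Derivation:
After 1 (read(2)): returned 'XB', offset=2
After 2 (read(2)): returned 'VD', offset=4
After 3 (seek(+1, CUR)): offset=5
After 4 (seek(21, SET)): offset=21
After 5 (seek(-10, END)): offset=17
After 6 (read(2)): returned 'QH', offset=19
After 7 (read(7)): returned 'U4Y6ZX6', offset=26
After 8 (read(3)): returned 'E', offset=27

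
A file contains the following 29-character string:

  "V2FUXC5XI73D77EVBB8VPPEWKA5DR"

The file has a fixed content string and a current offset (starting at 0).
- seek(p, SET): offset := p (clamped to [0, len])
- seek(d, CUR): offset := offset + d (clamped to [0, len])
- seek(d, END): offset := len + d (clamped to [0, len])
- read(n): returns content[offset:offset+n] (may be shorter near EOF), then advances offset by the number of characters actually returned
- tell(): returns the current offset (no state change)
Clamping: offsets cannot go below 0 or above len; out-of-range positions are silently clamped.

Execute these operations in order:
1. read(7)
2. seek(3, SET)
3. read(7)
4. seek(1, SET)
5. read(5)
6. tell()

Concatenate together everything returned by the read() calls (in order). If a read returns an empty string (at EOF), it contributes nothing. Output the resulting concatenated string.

After 1 (read(7)): returned 'V2FUXC5', offset=7
After 2 (seek(3, SET)): offset=3
After 3 (read(7)): returned 'UXC5XI7', offset=10
After 4 (seek(1, SET)): offset=1
After 5 (read(5)): returned '2FUXC', offset=6
After 6 (tell()): offset=6

Answer: V2FUXC5UXC5XI72FUXC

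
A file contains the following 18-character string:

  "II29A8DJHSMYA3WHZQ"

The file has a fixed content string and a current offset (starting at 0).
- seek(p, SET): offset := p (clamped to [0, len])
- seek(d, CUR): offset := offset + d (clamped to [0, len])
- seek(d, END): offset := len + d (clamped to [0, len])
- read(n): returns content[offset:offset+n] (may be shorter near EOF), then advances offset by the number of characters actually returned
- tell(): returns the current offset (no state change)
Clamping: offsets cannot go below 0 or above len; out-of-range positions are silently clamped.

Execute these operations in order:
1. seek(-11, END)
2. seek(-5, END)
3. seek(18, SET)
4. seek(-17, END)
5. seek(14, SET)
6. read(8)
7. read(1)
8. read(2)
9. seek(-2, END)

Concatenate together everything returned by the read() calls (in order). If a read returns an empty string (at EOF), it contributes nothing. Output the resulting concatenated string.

Answer: WHZQ

Derivation:
After 1 (seek(-11, END)): offset=7
After 2 (seek(-5, END)): offset=13
After 3 (seek(18, SET)): offset=18
After 4 (seek(-17, END)): offset=1
After 5 (seek(14, SET)): offset=14
After 6 (read(8)): returned 'WHZQ', offset=18
After 7 (read(1)): returned '', offset=18
After 8 (read(2)): returned '', offset=18
After 9 (seek(-2, END)): offset=16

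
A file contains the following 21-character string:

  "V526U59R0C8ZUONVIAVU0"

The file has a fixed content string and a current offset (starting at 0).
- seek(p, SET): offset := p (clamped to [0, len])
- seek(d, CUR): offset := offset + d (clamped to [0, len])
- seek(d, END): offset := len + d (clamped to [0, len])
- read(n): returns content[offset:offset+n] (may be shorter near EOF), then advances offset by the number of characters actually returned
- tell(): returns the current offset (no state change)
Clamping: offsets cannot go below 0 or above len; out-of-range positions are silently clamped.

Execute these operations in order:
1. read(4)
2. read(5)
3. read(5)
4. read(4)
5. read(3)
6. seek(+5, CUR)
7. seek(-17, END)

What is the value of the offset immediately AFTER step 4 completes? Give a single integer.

Answer: 18

Derivation:
After 1 (read(4)): returned 'V526', offset=4
After 2 (read(5)): returned 'U59R0', offset=9
After 3 (read(5)): returned 'C8ZUO', offset=14
After 4 (read(4)): returned 'NVIA', offset=18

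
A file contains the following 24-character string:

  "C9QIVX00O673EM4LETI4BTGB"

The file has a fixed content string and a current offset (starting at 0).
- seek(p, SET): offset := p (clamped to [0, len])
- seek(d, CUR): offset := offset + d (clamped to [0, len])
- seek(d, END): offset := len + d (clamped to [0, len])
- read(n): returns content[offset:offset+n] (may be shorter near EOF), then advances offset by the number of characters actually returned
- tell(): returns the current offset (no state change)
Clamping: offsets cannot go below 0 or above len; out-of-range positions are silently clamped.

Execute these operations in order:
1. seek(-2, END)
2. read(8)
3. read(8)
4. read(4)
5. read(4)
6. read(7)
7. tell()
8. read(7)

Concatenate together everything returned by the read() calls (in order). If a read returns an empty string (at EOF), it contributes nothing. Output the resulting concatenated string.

After 1 (seek(-2, END)): offset=22
After 2 (read(8)): returned 'GB', offset=24
After 3 (read(8)): returned '', offset=24
After 4 (read(4)): returned '', offset=24
After 5 (read(4)): returned '', offset=24
After 6 (read(7)): returned '', offset=24
After 7 (tell()): offset=24
After 8 (read(7)): returned '', offset=24

Answer: GB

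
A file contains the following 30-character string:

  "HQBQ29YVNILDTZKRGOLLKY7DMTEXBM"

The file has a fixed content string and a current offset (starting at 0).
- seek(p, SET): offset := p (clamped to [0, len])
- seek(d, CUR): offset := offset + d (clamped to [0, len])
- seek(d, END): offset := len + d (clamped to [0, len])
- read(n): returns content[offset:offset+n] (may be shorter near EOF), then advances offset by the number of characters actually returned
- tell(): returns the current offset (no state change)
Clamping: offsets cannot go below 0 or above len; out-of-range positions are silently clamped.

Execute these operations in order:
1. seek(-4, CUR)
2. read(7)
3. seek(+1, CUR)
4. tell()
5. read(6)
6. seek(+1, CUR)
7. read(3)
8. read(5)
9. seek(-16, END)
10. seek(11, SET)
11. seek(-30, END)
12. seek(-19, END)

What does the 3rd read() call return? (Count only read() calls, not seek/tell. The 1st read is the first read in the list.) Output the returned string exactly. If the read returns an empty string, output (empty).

After 1 (seek(-4, CUR)): offset=0
After 2 (read(7)): returned 'HQBQ29Y', offset=7
After 3 (seek(+1, CUR)): offset=8
After 4 (tell()): offset=8
After 5 (read(6)): returned 'NILDTZ', offset=14
After 6 (seek(+1, CUR)): offset=15
After 7 (read(3)): returned 'RGO', offset=18
After 8 (read(5)): returned 'LLKY7', offset=23
After 9 (seek(-16, END)): offset=14
After 10 (seek(11, SET)): offset=11
After 11 (seek(-30, END)): offset=0
After 12 (seek(-19, END)): offset=11

Answer: RGO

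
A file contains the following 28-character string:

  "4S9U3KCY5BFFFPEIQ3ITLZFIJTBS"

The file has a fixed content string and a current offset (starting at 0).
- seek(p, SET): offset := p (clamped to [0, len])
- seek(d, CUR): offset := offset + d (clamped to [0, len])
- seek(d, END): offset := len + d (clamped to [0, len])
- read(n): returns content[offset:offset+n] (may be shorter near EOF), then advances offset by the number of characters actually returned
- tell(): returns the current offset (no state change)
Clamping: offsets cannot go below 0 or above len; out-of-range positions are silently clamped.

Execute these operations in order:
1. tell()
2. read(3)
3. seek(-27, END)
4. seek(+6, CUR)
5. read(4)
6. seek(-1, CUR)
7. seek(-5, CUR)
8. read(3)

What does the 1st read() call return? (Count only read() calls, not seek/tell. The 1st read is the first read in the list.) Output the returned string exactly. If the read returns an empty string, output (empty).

After 1 (tell()): offset=0
After 2 (read(3)): returned '4S9', offset=3
After 3 (seek(-27, END)): offset=1
After 4 (seek(+6, CUR)): offset=7
After 5 (read(4)): returned 'Y5BF', offset=11
After 6 (seek(-1, CUR)): offset=10
After 7 (seek(-5, CUR)): offset=5
After 8 (read(3)): returned 'KCY', offset=8

Answer: 4S9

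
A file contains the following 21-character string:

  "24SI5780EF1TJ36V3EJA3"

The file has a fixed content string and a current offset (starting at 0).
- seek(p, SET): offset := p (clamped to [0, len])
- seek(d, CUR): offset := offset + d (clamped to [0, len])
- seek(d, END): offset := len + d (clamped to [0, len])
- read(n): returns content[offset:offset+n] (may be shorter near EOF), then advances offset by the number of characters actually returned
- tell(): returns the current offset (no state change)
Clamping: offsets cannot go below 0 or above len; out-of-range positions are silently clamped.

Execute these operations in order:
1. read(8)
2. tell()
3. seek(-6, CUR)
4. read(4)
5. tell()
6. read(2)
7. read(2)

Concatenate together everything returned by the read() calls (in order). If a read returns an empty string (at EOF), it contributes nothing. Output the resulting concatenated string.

After 1 (read(8)): returned '24SI5780', offset=8
After 2 (tell()): offset=8
After 3 (seek(-6, CUR)): offset=2
After 4 (read(4)): returned 'SI57', offset=6
After 5 (tell()): offset=6
After 6 (read(2)): returned '80', offset=8
After 7 (read(2)): returned 'EF', offset=10

Answer: 24SI5780SI5780EF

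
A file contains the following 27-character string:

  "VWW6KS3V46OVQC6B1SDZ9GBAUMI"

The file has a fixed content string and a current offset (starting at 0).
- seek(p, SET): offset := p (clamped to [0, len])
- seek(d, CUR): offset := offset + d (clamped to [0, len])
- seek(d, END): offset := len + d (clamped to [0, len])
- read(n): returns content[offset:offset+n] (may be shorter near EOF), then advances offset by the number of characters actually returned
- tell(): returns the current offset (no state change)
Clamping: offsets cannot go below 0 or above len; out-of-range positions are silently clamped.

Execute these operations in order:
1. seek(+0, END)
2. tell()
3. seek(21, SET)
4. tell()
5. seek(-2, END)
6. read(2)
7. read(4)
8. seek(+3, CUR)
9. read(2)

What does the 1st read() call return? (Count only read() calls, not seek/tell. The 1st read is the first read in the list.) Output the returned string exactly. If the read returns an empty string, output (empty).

Answer: MI

Derivation:
After 1 (seek(+0, END)): offset=27
After 2 (tell()): offset=27
After 3 (seek(21, SET)): offset=21
After 4 (tell()): offset=21
After 5 (seek(-2, END)): offset=25
After 6 (read(2)): returned 'MI', offset=27
After 7 (read(4)): returned '', offset=27
After 8 (seek(+3, CUR)): offset=27
After 9 (read(2)): returned '', offset=27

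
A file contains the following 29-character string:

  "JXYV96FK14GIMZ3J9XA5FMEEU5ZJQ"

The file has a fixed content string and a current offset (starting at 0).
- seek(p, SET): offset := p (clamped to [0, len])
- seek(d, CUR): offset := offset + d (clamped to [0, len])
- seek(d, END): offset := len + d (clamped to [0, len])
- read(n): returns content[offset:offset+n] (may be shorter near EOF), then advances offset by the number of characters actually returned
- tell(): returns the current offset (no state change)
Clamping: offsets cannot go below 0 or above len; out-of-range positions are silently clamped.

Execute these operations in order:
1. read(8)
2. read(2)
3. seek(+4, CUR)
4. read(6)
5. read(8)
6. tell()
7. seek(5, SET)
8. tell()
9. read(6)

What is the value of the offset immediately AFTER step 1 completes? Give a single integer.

After 1 (read(8)): returned 'JXYV96FK', offset=8

Answer: 8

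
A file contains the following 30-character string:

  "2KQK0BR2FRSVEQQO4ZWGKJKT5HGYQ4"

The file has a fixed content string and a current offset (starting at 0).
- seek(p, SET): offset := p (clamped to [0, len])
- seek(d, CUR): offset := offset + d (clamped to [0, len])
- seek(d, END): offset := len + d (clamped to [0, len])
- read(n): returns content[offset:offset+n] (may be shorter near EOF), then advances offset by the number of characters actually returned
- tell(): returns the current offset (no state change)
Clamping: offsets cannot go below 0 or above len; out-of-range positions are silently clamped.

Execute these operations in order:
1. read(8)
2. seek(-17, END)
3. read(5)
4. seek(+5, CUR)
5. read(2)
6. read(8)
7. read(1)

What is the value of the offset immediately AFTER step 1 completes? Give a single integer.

Answer: 8

Derivation:
After 1 (read(8)): returned '2KQK0BR2', offset=8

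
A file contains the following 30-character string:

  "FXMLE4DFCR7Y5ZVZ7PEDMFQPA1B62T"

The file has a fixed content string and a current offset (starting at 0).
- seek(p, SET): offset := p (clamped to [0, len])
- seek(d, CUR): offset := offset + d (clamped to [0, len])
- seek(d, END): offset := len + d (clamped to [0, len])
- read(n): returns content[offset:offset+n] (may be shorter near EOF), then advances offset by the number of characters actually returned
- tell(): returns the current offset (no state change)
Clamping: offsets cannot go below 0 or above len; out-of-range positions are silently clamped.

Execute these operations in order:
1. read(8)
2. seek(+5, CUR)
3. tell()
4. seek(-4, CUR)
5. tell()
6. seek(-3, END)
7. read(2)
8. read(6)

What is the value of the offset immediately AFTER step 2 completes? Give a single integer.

After 1 (read(8)): returned 'FXMLE4DF', offset=8
After 2 (seek(+5, CUR)): offset=13

Answer: 13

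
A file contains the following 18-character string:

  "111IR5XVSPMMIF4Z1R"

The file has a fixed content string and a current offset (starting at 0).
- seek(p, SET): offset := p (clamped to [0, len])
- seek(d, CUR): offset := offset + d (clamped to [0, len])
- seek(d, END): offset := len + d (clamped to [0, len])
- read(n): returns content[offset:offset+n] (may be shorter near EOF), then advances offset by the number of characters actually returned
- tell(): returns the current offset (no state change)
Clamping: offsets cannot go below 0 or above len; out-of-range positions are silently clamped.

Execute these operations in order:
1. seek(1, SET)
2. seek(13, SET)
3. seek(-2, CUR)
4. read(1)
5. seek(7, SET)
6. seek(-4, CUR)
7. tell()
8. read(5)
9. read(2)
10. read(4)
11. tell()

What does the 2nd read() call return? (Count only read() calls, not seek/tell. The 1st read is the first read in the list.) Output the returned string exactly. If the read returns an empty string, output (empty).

After 1 (seek(1, SET)): offset=1
After 2 (seek(13, SET)): offset=13
After 3 (seek(-2, CUR)): offset=11
After 4 (read(1)): returned 'M', offset=12
After 5 (seek(7, SET)): offset=7
After 6 (seek(-4, CUR)): offset=3
After 7 (tell()): offset=3
After 8 (read(5)): returned 'IR5XV', offset=8
After 9 (read(2)): returned 'SP', offset=10
After 10 (read(4)): returned 'MMIF', offset=14
After 11 (tell()): offset=14

Answer: IR5XV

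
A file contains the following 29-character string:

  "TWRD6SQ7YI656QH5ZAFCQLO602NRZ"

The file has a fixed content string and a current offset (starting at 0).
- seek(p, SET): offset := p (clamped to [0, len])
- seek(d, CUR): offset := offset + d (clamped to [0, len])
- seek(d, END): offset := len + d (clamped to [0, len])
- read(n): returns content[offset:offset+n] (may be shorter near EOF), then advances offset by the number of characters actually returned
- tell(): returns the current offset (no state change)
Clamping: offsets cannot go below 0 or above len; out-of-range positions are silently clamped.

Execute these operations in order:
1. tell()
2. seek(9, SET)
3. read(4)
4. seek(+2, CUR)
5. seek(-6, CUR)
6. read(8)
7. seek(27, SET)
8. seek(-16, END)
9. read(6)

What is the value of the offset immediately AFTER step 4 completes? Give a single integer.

Answer: 15

Derivation:
After 1 (tell()): offset=0
After 2 (seek(9, SET)): offset=9
After 3 (read(4)): returned 'I656', offset=13
After 4 (seek(+2, CUR)): offset=15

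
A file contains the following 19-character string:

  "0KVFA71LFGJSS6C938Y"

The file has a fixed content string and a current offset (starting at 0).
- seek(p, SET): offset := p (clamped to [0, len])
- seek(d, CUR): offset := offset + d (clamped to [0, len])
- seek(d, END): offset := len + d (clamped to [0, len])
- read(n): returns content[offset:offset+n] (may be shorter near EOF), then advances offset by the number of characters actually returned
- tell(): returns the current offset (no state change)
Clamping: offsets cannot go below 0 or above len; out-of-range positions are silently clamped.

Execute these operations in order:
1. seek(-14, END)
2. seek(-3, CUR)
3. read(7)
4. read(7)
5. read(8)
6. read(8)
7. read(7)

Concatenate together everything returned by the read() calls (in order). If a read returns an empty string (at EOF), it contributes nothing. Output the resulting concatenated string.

After 1 (seek(-14, END)): offset=5
After 2 (seek(-3, CUR)): offset=2
After 3 (read(7)): returned 'VFA71LF', offset=9
After 4 (read(7)): returned 'GJSS6C9', offset=16
After 5 (read(8)): returned '38Y', offset=19
After 6 (read(8)): returned '', offset=19
After 7 (read(7)): returned '', offset=19

Answer: VFA71LFGJSS6C938Y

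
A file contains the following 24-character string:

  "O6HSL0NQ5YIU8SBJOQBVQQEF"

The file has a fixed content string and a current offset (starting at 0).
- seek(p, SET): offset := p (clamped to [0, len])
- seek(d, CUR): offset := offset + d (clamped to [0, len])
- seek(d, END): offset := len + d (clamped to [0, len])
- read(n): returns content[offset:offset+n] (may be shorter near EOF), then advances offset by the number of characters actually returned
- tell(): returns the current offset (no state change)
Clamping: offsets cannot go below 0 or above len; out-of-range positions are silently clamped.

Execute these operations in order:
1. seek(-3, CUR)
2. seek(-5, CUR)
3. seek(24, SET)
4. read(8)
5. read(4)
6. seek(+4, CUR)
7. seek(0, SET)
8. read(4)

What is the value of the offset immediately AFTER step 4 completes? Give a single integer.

After 1 (seek(-3, CUR)): offset=0
After 2 (seek(-5, CUR)): offset=0
After 3 (seek(24, SET)): offset=24
After 4 (read(8)): returned '', offset=24

Answer: 24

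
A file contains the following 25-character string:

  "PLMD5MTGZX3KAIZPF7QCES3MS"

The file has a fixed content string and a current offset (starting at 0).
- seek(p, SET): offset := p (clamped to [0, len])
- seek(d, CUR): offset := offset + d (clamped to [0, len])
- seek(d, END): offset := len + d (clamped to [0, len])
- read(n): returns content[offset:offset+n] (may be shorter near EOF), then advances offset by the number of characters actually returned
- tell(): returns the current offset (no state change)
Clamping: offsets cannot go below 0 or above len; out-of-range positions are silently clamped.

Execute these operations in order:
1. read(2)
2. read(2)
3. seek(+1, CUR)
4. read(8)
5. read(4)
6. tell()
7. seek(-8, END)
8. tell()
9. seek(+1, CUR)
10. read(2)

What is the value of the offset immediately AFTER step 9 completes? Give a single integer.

Answer: 18

Derivation:
After 1 (read(2)): returned 'PL', offset=2
After 2 (read(2)): returned 'MD', offset=4
After 3 (seek(+1, CUR)): offset=5
After 4 (read(8)): returned 'MTGZX3KA', offset=13
After 5 (read(4)): returned 'IZPF', offset=17
After 6 (tell()): offset=17
After 7 (seek(-8, END)): offset=17
After 8 (tell()): offset=17
After 9 (seek(+1, CUR)): offset=18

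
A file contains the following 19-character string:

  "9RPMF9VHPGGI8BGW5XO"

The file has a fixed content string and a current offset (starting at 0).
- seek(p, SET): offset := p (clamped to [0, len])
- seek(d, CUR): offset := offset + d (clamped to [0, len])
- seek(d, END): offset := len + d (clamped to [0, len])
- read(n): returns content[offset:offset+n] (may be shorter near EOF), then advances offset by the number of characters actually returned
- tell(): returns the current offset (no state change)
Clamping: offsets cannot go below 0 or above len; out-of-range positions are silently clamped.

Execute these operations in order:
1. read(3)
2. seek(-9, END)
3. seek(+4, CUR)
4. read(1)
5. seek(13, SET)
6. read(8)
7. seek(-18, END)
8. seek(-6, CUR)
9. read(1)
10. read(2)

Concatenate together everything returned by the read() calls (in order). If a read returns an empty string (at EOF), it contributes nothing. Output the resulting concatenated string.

After 1 (read(3)): returned '9RP', offset=3
After 2 (seek(-9, END)): offset=10
After 3 (seek(+4, CUR)): offset=14
After 4 (read(1)): returned 'G', offset=15
After 5 (seek(13, SET)): offset=13
After 6 (read(8)): returned 'BGW5XO', offset=19
After 7 (seek(-18, END)): offset=1
After 8 (seek(-6, CUR)): offset=0
After 9 (read(1)): returned '9', offset=1
After 10 (read(2)): returned 'RP', offset=3

Answer: 9RPGBGW5XO9RP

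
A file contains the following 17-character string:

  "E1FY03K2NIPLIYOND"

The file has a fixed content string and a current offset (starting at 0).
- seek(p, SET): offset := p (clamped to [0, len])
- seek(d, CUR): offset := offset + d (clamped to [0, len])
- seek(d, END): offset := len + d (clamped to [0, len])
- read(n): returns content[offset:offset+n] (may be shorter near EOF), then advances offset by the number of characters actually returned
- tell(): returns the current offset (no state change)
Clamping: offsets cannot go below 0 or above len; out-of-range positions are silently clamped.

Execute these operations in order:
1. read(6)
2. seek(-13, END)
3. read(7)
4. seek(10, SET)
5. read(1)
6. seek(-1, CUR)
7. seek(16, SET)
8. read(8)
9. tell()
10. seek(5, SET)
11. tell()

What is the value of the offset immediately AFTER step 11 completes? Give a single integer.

After 1 (read(6)): returned 'E1FY03', offset=6
After 2 (seek(-13, END)): offset=4
After 3 (read(7)): returned '03K2NIP', offset=11
After 4 (seek(10, SET)): offset=10
After 5 (read(1)): returned 'P', offset=11
After 6 (seek(-1, CUR)): offset=10
After 7 (seek(16, SET)): offset=16
After 8 (read(8)): returned 'D', offset=17
After 9 (tell()): offset=17
After 10 (seek(5, SET)): offset=5
After 11 (tell()): offset=5

Answer: 5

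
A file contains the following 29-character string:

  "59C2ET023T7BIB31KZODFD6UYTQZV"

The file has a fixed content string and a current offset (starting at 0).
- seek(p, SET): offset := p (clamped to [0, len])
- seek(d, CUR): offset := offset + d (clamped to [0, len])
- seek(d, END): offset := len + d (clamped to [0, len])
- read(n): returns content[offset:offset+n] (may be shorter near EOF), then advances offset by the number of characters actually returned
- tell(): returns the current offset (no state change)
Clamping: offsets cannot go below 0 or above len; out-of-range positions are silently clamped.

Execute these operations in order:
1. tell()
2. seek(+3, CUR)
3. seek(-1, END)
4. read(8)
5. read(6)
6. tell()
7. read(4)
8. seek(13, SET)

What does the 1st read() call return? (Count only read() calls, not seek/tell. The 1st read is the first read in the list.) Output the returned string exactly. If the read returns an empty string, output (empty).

After 1 (tell()): offset=0
After 2 (seek(+3, CUR)): offset=3
After 3 (seek(-1, END)): offset=28
After 4 (read(8)): returned 'V', offset=29
After 5 (read(6)): returned '', offset=29
After 6 (tell()): offset=29
After 7 (read(4)): returned '', offset=29
After 8 (seek(13, SET)): offset=13

Answer: V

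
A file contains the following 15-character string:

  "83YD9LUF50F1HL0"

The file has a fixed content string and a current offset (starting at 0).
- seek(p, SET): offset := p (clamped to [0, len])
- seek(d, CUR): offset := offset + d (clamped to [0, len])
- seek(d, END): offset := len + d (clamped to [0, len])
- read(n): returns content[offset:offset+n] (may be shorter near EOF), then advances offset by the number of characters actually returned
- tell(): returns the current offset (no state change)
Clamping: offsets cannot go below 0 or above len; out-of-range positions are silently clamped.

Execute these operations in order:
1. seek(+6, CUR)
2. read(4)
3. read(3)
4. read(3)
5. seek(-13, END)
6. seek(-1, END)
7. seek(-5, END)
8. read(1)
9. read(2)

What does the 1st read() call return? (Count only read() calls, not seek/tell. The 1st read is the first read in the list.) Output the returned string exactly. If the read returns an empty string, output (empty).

After 1 (seek(+6, CUR)): offset=6
After 2 (read(4)): returned 'UF50', offset=10
After 3 (read(3)): returned 'F1H', offset=13
After 4 (read(3)): returned 'L0', offset=15
After 5 (seek(-13, END)): offset=2
After 6 (seek(-1, END)): offset=14
After 7 (seek(-5, END)): offset=10
After 8 (read(1)): returned 'F', offset=11
After 9 (read(2)): returned '1H', offset=13

Answer: UF50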